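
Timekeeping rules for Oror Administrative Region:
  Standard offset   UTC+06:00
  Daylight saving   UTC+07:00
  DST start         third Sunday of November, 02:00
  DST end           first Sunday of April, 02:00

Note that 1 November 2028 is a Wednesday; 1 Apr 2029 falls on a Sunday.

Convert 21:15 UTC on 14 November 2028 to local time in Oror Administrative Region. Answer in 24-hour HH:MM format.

03:15

1 November 2028 is a Wednesday, so the first Sunday is November 5 and the third is November 19.
1 April 2029 is a Sunday, so the first Sunday is April 1.
At the standard offset (UTC+06:00), 21:15 UTC + 6h = 03:15 Oror Administrative Region standard time (rolling into the next day, 15 November 2028).
The standard-time date in Oror Administrative Region, 15 November 2028, is outside the daylight-saving period (19 November 2028 – 1 April 2029), so Oror Administrative Region is on standard time, UTC+06:00.
21:15 UTC + 6h = 03:15 local (rolling into the next day, 15 November 2028).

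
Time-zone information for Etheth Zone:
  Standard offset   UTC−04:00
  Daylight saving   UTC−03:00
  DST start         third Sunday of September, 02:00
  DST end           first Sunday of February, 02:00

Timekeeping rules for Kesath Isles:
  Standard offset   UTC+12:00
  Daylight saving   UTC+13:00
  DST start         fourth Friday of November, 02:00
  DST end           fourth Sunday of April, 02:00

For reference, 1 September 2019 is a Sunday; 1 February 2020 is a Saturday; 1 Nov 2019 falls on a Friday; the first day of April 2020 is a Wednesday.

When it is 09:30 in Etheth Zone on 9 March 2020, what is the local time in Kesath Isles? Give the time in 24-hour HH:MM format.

02:30

1 September 2019 is a Sunday, so the first Sunday is September 1 and the third is September 15.
1 February 2020 is a Saturday, so the first Sunday is February 2.
9 March 2020 is outside the daylight-saving period (15 September 2019 – 2 February 2020), so Etheth Zone is on standard time, UTC−04:00.
09:30 Etheth Zone + 4h = 13:30 UTC.
1 November 2019 is a Friday, so the first Friday is November 1 and the fourth is November 22.
1 April 2020 is a Wednesday, so the first Sunday is April 5 and the fourth is April 26.
At the standard offset (UTC+12:00), 13:30 UTC + 12h = 01:30 Kesath Isles standard time (rolling into the next day, 10 March 2020).
Daylight saving runs 22 November 2019 – 26 April 2020; the standard-time date in Kesath Isles, 10 March 2020, is inside that window, so Kesath Isles is at UTC+13:00.
13:30 UTC + 13h = 02:30 Kesath Isles (rolling into the next day, 10 March 2020).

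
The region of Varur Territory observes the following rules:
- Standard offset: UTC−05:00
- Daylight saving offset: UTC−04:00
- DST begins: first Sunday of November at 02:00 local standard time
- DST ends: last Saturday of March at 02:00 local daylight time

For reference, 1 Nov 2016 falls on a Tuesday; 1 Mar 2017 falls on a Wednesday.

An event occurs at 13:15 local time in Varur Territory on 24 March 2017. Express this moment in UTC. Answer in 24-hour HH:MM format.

1 November 2016 is a Tuesday, so the first Sunday is November 6.
1 March 2017 is a Wednesday, so Saturdays fall on 4, 11, 18, 25; the last is March 25.
24 March 2017 lies within the daylight-saving period (6 November 2016 – 25 March 2017), so Varur Territory is on daylight time, UTC−04:00.
13:15 local + 4h = 17:15 UTC.

17:15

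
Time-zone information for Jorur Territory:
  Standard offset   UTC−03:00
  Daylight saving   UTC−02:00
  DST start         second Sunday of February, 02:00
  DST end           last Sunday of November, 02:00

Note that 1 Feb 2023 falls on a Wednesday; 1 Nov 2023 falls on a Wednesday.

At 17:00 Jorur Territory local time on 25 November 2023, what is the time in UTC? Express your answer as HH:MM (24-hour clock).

1 February 2023 is a Wednesday, so the first Sunday is February 5 and the second is February 12.
1 November 2023 is a Wednesday, so Sundays fall on 5, 12, 19, 26; the last is November 26.
Daylight saving runs 12 February – 26 November; 25 November 2023 is inside that window, so Jorur Territory is at UTC−02:00.
17:00 local + 2h = 19:00 UTC.

19:00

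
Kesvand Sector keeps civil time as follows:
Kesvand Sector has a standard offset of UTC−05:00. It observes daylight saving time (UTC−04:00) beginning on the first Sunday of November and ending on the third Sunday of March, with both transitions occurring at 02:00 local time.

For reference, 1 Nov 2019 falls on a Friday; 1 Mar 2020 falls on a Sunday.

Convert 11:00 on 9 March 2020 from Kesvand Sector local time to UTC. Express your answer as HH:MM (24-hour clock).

1 November 2019 is a Friday, so the first Sunday is November 3.
1 March 2020 is a Sunday, so the first Sunday is March 1 and the third is March 15.
9 March 2020 falls between 3 November 2019 and 15 March 2020, so daylight saving is in effect and Kesvand Sector is at UTC−04:00.
11:00 local + 4h = 15:00 UTC.

15:00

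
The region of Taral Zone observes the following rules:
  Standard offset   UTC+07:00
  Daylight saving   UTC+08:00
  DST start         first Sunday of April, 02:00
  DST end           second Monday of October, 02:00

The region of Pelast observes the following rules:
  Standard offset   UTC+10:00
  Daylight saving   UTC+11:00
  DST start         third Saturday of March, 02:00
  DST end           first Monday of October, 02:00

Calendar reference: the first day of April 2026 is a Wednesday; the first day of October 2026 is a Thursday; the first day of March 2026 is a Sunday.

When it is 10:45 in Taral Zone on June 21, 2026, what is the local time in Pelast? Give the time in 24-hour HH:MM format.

13:45

1 April 2026 is a Wednesday, so the first Sunday is April 5.
1 October 2026 is a Thursday, so the first Monday is October 5 and the second is October 12.
Daylight saving runs 5 April – 12 October; June 21, 2026 is inside that window, so Taral Zone is at UTC+08:00.
10:45 Taral Zone − 8h = 02:45 UTC.
1 March 2026 is a Sunday, so the first Saturday is March 7 and the third is March 21.
1 October 2026 is a Thursday, so the first Monday is October 5.
At the standard offset (UTC+10:00), 02:45 UTC + 10h = 12:45 Pelast standard time.
The standard-time date in Pelast, June 21, 2026, falls between 21 March and 5 October, so daylight saving is in effect and Pelast is at UTC+11:00.
02:45 UTC + 11h = 13:45 Pelast.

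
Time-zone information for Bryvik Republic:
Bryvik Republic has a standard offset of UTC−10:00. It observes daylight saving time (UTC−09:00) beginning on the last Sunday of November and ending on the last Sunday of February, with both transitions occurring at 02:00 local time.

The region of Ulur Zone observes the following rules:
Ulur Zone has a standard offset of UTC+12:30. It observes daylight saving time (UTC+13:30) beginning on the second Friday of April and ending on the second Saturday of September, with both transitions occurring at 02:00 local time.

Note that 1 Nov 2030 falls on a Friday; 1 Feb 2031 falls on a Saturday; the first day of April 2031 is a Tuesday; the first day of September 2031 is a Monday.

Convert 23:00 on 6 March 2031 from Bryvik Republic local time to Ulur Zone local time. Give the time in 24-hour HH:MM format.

21:30

1 November 2030 is a Friday, so Sundays fall on 3, 10, 17, 24; the last is November 24.
1 February 2031 is a Saturday, so Sundays fall on 2, 9, 16, 23; the last is February 23.
6 March 2031 is outside the daylight-saving period (24 November 2030 – 23 February 2031), so Bryvik Republic is on standard time, UTC−10:00.
23:00 Bryvik Republic + 10h = 09:00 UTC (rolling into the next day, 7 March 2031).
1 April 2031 is a Tuesday, so the first Friday is April 4 and the second is April 11.
1 September 2031 is a Monday, so the first Saturday is September 6 and the second is September 13.
At the standard offset (UTC+12:30), 09:00 UTC + 12h30m = 21:30 Ulur Zone standard time.
Daylight saving runs 11 April – 13 September; the standard-time date in Ulur Zone, 7 March 2031, is outside that window, so Ulur Zone is on standard time at UTC+12:30.
09:00 UTC + 12h30m = 21:30 Ulur Zone.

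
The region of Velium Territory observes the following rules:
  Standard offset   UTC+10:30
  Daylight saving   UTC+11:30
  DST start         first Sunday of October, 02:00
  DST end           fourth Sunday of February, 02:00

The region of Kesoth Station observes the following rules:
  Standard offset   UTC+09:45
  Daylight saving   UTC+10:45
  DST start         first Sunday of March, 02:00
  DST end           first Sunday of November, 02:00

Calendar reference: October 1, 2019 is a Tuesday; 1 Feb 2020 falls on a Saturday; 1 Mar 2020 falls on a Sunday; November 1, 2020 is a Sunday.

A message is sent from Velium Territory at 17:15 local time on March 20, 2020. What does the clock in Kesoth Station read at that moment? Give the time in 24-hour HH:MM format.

1 October 2019 is a Tuesday, so the first Sunday is October 6.
1 February 2020 is a Saturday, so the first Sunday is February 2 and the fourth is February 23.
March 20, 2020 does not fall between 6 October 2019 and 23 February 2020, so daylight saving is not in effect and Velium Territory is at UTC+10:30.
17:15 Velium Territory − 10h30m = 06:45 UTC.
1 March 2020 is a Sunday, so the first Sunday is March 1.
1 November 2020 is a Sunday, so the first Sunday is November 1.
At the standard offset (UTC+09:45), 06:45 UTC + 9h45m = 16:30 Kesoth Station standard time.
Daylight saving runs 1 March – 1 November; the standard-time date in Kesoth Station, March 20, 2020, is inside that window, so Kesoth Station is at UTC+10:45.
06:45 UTC + 10h45m = 17:30 Kesoth Station.

17:30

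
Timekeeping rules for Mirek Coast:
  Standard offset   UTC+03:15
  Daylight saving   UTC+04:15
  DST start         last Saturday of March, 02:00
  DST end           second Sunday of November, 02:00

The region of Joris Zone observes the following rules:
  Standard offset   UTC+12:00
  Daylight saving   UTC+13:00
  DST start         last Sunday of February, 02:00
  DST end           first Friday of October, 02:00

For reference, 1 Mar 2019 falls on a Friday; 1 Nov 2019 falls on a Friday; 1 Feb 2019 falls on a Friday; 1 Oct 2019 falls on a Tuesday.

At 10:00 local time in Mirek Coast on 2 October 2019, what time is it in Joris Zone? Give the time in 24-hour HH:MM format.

18:45

1 March 2019 is a Friday, so Saturdays fall on 2, 9, 16, 23, 30; the last is March 30.
1 November 2019 is a Friday, so the first Sunday is November 3 and the second is November 10.
2 October 2019 lies within the daylight-saving period (30 March – 10 November), so Mirek Coast is on daylight time, UTC+04:15.
10:00 Mirek Coast − 4h15m = 05:45 UTC.
1 February 2019 is a Friday, so Sundays fall on 3, 10, 17, 24; the last is February 24.
1 October 2019 is a Tuesday, so the first Friday is October 4.
At the standard offset (UTC+12:00), 05:45 UTC + 12h = 17:45 Joris Zone standard time.
The standard-time date in Joris Zone, 2 October 2019, lies within the daylight-saving period (24 February – 4 October), so Joris Zone is on daylight time, UTC+13:00.
05:45 UTC + 13h = 18:45 Joris Zone.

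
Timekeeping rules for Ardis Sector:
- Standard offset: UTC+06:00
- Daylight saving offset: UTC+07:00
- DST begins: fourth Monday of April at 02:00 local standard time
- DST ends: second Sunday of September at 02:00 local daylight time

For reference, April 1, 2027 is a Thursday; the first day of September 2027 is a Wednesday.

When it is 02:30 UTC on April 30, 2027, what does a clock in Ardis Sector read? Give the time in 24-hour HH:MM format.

1 April 2027 is a Thursday, so the first Monday is April 5 and the fourth is April 26.
1 September 2027 is a Wednesday, so the first Sunday is September 5 and the second is September 12.
At the standard offset (UTC+06:00), 02:30 UTC + 6h = 08:30 Ardis Sector standard time.
The standard-time date in Ardis Sector, April 30, 2027, lies within the daylight-saving period (26 April – 12 September), so Ardis Sector is on daylight time, UTC+07:00.
02:30 UTC + 7h = 09:30 local.

09:30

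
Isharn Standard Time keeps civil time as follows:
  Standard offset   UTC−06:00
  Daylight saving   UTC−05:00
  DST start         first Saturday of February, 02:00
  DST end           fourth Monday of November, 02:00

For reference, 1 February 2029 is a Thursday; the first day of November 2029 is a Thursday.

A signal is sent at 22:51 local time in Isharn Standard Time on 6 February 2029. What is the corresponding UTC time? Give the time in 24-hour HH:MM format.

1 February 2029 is a Thursday, so the first Saturday is February 3.
1 November 2029 is a Thursday, so the first Monday is November 5 and the fourth is November 26.
Daylight saving runs 3 February – 26 November; 6 February 2029 is inside that window, so Isharn Standard Time is at UTC−05:00.
22:51 local + 5h = 03:51 UTC (rolling into the next day, 7 February 2029).

03:51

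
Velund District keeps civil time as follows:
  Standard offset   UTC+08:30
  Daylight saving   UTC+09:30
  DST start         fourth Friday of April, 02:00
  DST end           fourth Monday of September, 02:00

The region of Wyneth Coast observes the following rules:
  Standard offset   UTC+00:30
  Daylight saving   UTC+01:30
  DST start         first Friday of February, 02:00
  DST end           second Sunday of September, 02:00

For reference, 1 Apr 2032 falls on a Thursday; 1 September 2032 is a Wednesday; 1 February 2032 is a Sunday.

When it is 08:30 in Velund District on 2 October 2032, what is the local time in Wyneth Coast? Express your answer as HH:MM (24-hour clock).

1 April 2032 is a Thursday, so the first Friday is April 2 and the fourth is April 23.
1 September 2032 is a Wednesday, so the first Monday is September 6 and the fourth is September 27.
2 October 2032 is outside the daylight-saving period (23 April – 27 September), so Velund District is on standard time, UTC+08:30.
08:30 Velund District − 8h30m = 00:00 UTC.
1 February 2032 is a Sunday, so the first Friday is February 6.
1 September 2032 is a Wednesday, so the first Sunday is September 5 and the second is September 12.
At the standard offset (UTC+00:30), 00:00 UTC + 0h30m = 00:30 Wyneth Coast standard time.
Daylight saving runs 6 February – 12 September; the standard-time date in Wyneth Coast, 2 October 2032, is outside that window, so Wyneth Coast is on standard time at UTC+00:30.
00:00 UTC + 0h30m = 00:30 Wyneth Coast.

00:30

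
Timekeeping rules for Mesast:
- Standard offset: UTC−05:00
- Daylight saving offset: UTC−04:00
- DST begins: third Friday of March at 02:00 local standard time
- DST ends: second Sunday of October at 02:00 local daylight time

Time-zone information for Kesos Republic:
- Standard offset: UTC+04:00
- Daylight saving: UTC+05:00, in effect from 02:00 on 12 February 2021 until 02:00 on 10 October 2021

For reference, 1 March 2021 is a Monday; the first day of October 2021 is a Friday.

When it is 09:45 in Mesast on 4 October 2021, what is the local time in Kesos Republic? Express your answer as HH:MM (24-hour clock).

18:45

1 March 2021 is a Monday, so the first Friday is March 5 and the third is March 19.
1 October 2021 is a Friday, so the first Sunday is October 3 and the second is October 10.
4 October 2021 falls between 19 March and 10 October, so daylight saving is in effect and Mesast is at UTC−04:00.
09:45 Mesast + 4h = 13:45 UTC.
At the standard offset (UTC+04:00), 13:45 UTC + 4h = 17:45 Kesos Republic standard time.
The standard-time date in Kesos Republic, 4 October 2021, lies within the daylight-saving period (12 February – 10 October), so Kesos Republic is on daylight time, UTC+05:00.
13:45 UTC + 5h = 18:45 Kesos Republic.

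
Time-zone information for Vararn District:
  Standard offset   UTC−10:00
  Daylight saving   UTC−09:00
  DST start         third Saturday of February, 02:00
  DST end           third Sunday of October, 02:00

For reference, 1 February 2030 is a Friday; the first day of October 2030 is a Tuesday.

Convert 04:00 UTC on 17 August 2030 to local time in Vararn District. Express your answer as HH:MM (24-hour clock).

1 February 2030 is a Friday, so the first Saturday is February 2 and the third is February 16.
1 October 2030 is a Tuesday, so the first Sunday is October 6 and the third is October 20.
At the standard offset (UTC−10:00), 04:00 UTC − 10h = 18:00 Vararn District standard time (rolling into the previous day, 16 August 2030).
The standard-time date in Vararn District, 16 August 2030, lies within the daylight-saving period (16 February – 20 October), so Vararn District is on daylight time, UTC−09:00.
04:00 UTC − 9h = 19:00 local (rolling into the previous day, 16 August 2030).

19:00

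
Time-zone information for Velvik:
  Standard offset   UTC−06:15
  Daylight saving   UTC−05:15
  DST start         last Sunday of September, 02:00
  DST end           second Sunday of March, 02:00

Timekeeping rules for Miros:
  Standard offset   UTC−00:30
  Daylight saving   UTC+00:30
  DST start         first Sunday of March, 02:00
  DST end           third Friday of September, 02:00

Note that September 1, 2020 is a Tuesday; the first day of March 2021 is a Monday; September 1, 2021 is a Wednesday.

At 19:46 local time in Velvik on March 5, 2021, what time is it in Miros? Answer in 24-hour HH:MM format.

00:31

1 September 2020 is a Tuesday, so Sundays fall on 6, 13, 20, 27; the last is September 27.
1 March 2021 is a Monday, so the first Sunday is March 7 and the second is March 14.
March 5, 2021 falls between 27 September 2020 and 14 March 2021, so daylight saving is in effect and Velvik is at UTC−05:15.
19:46 Velvik + 5h15m = 01:01 UTC (rolling into the next day, 6 March 2021).
1 March 2021 is a Monday, so the first Sunday is March 7.
1 September 2021 is a Wednesday, so the first Friday is September 3 and the third is September 17.
At the standard offset (UTC−00:30), 01:01 UTC − 0h30m = 00:31 Miros standard time.
The standard-time date in Miros, March 6, 2021, does not fall between 7 March and 17 September, so daylight saving is not in effect and Miros is at UTC−00:30.
01:01 UTC − 0h30m = 00:31 Miros.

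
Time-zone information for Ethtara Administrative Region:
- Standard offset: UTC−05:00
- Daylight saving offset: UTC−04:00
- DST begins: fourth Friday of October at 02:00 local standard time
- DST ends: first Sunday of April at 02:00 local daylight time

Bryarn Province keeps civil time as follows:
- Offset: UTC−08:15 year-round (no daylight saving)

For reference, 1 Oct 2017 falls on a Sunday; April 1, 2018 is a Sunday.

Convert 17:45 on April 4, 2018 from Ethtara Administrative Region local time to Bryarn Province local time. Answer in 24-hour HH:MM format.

1 October 2017 is a Sunday, so the first Friday is October 6 and the fourth is October 27.
1 April 2018 is a Sunday, so the first Sunday is April 1.
Daylight saving runs 27 October 2017 – 1 April 2018; April 4, 2018 is outside that window, so Ethtara Administrative Region is on standard time at UTC−05:00.
17:45 Ethtara Administrative Region + 5h = 22:45 UTC.
Bryarn Province has no daylight saving, so its offset is UTC−08:15 year-round.
22:45 UTC − 8h15m = 14:30 Bryarn Province.

14:30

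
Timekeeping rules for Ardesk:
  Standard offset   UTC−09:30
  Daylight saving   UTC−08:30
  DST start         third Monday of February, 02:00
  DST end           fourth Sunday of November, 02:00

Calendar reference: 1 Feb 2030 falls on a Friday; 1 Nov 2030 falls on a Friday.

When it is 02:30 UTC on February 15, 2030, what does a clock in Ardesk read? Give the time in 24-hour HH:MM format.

17:00

1 February 2030 is a Friday, so the first Monday is February 4 and the third is February 18.
1 November 2030 is a Friday, so the first Sunday is November 3 and the fourth is November 24.
At the standard offset (UTC−09:30), 02:30 UTC − 9h30m = 17:00 Ardesk standard time (rolling into the previous day, 14 February 2030).
The standard-time date in Ardesk, February 14, 2030, does not fall between 18 February and 24 November, so daylight saving is not in effect and Ardesk is at UTC−09:30.
02:30 UTC − 9h30m = 17:00 local (rolling into the previous day, 14 February 2030).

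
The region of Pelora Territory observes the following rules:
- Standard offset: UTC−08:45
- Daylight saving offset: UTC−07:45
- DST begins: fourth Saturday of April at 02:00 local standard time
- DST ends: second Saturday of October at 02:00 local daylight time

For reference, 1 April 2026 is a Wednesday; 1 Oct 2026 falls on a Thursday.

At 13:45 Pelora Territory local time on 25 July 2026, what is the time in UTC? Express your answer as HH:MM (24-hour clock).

1 April 2026 is a Wednesday, so the first Saturday is April 4 and the fourth is April 25.
1 October 2026 is a Thursday, so the first Saturday is October 3 and the second is October 10.
Daylight saving runs 25 April – 10 October; 25 July 2026 is inside that window, so Pelora Territory is at UTC−07:45.
13:45 local + 7h45m = 21:30 UTC.

21:30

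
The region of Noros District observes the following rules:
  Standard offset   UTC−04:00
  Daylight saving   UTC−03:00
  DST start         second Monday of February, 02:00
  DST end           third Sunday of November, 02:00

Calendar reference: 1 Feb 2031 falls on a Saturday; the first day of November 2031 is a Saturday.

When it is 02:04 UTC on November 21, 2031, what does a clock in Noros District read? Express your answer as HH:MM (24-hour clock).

22:04

1 February 2031 is a Saturday, so the first Monday is February 3 and the second is February 10.
1 November 2031 is a Saturday, so the first Sunday is November 2 and the third is November 16.
At the standard offset (UTC−04:00), 02:04 UTC − 4h = 22:04 Noros District standard time (rolling into the previous day, 20 November 2031).
The standard-time date in Noros District, November 20, 2031, does not fall between 10 February and 16 November, so daylight saving is not in effect and Noros District is at UTC−04:00.
02:04 UTC − 4h = 22:04 local (rolling into the previous day, 20 November 2031).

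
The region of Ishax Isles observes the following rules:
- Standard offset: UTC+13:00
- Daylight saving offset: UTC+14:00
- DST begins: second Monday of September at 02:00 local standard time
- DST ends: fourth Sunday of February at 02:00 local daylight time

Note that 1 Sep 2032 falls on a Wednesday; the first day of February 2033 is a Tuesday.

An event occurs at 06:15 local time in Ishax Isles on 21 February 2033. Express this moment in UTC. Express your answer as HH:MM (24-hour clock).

1 September 2032 is a Wednesday, so the first Monday is September 6 and the second is September 13.
1 February 2033 is a Tuesday, so the first Sunday is February 6 and the fourth is February 27.
21 February 2033 lies within the daylight-saving period (13 September 2032 – 27 February 2033), so Ishax Isles is on daylight time, UTC+14:00.
06:15 local − 14h = 16:15 UTC (rolling into the previous day, 20 February 2033).

16:15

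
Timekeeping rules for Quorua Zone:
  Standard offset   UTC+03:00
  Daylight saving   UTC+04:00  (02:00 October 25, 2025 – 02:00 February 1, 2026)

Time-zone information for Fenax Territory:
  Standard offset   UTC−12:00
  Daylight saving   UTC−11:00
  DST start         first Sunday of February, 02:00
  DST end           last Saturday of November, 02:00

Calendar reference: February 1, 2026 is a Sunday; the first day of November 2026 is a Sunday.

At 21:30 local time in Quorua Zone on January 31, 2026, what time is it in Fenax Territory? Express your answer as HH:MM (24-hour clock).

Daylight saving runs 25 October 2025 – 1 February 2026; January 31, 2026 is inside that window, so Quorua Zone is at UTC+04:00.
21:30 Quorua Zone − 4h = 17:30 UTC.
1 February 2026 is a Sunday, so the first Sunday is February 1.
1 November 2026 is a Sunday, so Saturdays fall on 7, 14, 21, 28; the last is November 28.
At the standard offset (UTC−12:00), 17:30 UTC − 12h = 05:30 Fenax Territory standard time.
The standard-time date in Fenax Territory, January 31, 2026, is outside the daylight-saving period (1 February – 28 November), so Fenax Territory is on standard time, UTC−12:00.
17:30 UTC − 12h = 05:30 Fenax Territory.

05:30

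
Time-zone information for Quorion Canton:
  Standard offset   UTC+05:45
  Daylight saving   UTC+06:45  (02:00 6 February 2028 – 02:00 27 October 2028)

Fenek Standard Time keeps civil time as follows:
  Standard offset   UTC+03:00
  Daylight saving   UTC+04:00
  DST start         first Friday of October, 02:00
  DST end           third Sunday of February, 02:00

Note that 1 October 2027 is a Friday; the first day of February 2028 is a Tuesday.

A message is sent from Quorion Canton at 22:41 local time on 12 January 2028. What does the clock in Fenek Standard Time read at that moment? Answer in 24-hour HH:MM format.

20:56

Daylight saving runs 6 February – 27 October; 12 January 2028 is outside that window, so Quorion Canton is on standard time at UTC+05:45.
22:41 Quorion Canton − 5h45m = 16:56 UTC.
1 October 2027 is a Friday, so the first Friday is October 1.
1 February 2028 is a Tuesday, so the first Sunday is February 6 and the third is February 20.
At the standard offset (UTC+03:00), 16:56 UTC + 3h = 19:56 Fenek Standard Time standard time.
The standard-time date in Fenek Standard Time, 12 January 2028, falls between 1 October 2027 and 20 February 2028, so daylight saving is in effect and Fenek Standard Time is at UTC+04:00.
16:56 UTC + 4h = 20:56 Fenek Standard Time.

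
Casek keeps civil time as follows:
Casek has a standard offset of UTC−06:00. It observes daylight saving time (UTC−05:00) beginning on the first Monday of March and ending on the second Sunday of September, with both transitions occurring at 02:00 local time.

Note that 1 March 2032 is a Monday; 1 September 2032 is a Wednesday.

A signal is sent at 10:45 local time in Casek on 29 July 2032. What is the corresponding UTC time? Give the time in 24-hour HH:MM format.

1 March 2032 is a Monday, so the first Monday is March 1.
1 September 2032 is a Wednesday, so the first Sunday is September 5 and the second is September 12.
Daylight saving runs 1 March – 12 September; 29 July 2032 is inside that window, so Casek is at UTC−05:00.
10:45 local + 5h = 15:45 UTC.

15:45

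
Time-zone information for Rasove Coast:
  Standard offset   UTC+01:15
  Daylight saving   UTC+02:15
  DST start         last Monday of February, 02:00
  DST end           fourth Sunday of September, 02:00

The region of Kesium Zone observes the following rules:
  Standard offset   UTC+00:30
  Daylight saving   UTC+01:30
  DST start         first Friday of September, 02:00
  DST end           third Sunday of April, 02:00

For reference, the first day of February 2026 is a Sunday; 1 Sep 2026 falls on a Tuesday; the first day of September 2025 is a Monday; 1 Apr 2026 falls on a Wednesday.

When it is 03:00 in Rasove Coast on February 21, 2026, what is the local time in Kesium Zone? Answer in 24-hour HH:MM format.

03:15

1 February 2026 is a Sunday, so Mondays fall on 2, 9, 16, 23; the last is February 23.
1 September 2026 is a Tuesday, so the first Sunday is September 6 and the fourth is September 27.
February 21, 2026 is outside the daylight-saving period (23 February – 27 September), so Rasove Coast is on standard time, UTC+01:15.
03:00 Rasove Coast − 1h15m = 01:45 UTC.
1 September 2025 is a Monday, so the first Friday is September 5.
1 April 2026 is a Wednesday, so the first Sunday is April 5 and the third is April 19.
At the standard offset (UTC+00:30), 01:45 UTC + 0h30m = 02:15 Kesium Zone standard time.
The standard-time date in Kesium Zone, February 21, 2026, lies within the daylight-saving period (5 September 2025 – 19 April 2026), so Kesium Zone is on daylight time, UTC+01:30.
01:45 UTC + 1h30m = 03:15 Kesium Zone.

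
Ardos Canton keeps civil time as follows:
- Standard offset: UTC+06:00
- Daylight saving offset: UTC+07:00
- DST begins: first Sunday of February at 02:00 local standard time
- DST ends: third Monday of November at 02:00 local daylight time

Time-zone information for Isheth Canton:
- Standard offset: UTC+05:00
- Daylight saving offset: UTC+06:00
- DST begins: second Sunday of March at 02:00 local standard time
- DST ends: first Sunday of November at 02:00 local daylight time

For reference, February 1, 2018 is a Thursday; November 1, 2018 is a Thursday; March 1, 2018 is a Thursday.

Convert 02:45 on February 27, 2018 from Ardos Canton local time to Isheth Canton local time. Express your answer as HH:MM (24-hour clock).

00:45

1 February 2018 is a Thursday, so the first Sunday is February 4.
1 November 2018 is a Thursday, so the first Monday is November 5 and the third is November 19.
February 27, 2018 falls between 4 February and 19 November, so daylight saving is in effect and Ardos Canton is at UTC+07:00.
02:45 Ardos Canton − 7h = 19:45 UTC (rolling into the previous day, 26 February 2018).
1 March 2018 is a Thursday, so the first Sunday is March 4 and the second is March 11.
1 November 2018 is a Thursday, so the first Sunday is November 4.
At the standard offset (UTC+05:00), 19:45 UTC + 5h = 00:45 Isheth Canton standard time (rolling into the next day, 27 February 2018).
The standard-time date in Isheth Canton, February 27, 2018, is outside the daylight-saving period (11 March – 4 November), so Isheth Canton is on standard time, UTC+05:00.
19:45 UTC + 5h = 00:45 Isheth Canton (rolling into the next day, 27 February 2018).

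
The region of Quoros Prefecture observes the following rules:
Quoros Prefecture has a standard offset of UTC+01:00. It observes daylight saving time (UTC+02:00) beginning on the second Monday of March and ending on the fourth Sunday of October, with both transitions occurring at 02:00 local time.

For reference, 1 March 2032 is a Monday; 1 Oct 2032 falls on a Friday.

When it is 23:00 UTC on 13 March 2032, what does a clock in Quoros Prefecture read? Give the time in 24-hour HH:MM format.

01:00

1 March 2032 is a Monday, so the first Monday is March 1 and the second is March 8.
1 October 2032 is a Friday, so the first Sunday is October 3 and the fourth is October 24.
At the standard offset (UTC+01:00), 23:00 UTC + 1h = 00:00 Quoros Prefecture standard time (rolling into the next day, 14 March 2032).
The standard-time date in Quoros Prefecture, 14 March 2032, lies within the daylight-saving period (8 March – 24 October), so Quoros Prefecture is on daylight time, UTC+02:00.
23:00 UTC + 2h = 01:00 local (rolling into the next day, 14 March 2032).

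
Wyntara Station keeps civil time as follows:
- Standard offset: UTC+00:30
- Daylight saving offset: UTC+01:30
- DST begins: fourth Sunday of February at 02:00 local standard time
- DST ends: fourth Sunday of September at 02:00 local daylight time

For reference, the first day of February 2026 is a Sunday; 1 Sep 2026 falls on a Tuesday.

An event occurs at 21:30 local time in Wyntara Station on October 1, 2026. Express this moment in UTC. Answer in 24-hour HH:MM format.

1 February 2026 is a Sunday, so the first Sunday is February 1 and the fourth is February 22.
1 September 2026 is a Tuesday, so the first Sunday is September 6 and the fourth is September 27.
Daylight saving runs 22 February – 27 September; October 1, 2026 is outside that window, so Wyntara Station is on standard time at UTC+00:30.
21:30 local − 0h30m = 21:00 UTC.

21:00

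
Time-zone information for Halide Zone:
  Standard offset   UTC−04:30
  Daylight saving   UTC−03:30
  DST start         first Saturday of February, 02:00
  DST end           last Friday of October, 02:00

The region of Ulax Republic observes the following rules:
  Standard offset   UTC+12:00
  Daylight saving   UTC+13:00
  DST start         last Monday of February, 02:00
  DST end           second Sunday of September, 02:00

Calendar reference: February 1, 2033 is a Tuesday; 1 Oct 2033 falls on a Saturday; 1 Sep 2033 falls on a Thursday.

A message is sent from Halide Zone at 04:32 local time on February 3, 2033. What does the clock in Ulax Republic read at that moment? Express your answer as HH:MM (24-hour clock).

1 February 2033 is a Tuesday, so the first Saturday is February 5.
1 October 2033 is a Saturday, so Fridays fall on 7, 14, 21, 28; the last is October 28.
February 3, 2033 does not fall between 5 February and 28 October, so daylight saving is not in effect and Halide Zone is at UTC−04:30.
04:32 Halide Zone + 4h30m = 09:02 UTC.
1 February 2033 is a Tuesday, so Mondays fall on 7, 14, 21, 28; the last is February 28.
1 September 2033 is a Thursday, so the first Sunday is September 4 and the second is September 11.
At the standard offset (UTC+12:00), 09:02 UTC + 12h = 21:02 Ulax Republic standard time.
The standard-time date in Ulax Republic, February 3, 2033, is outside the daylight-saving period (28 February – 11 September), so Ulax Republic is on standard time, UTC+12:00.
09:02 UTC + 12h = 21:02 Ulax Republic.

21:02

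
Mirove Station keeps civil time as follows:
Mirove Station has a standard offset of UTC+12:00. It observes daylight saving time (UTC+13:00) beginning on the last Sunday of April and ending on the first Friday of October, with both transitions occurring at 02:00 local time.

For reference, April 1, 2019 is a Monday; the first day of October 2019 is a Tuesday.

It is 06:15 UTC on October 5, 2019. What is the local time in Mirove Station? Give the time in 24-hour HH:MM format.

1 April 2019 is a Monday, so Sundays fall on 7, 14, 21, 28; the last is April 28.
1 October 2019 is a Tuesday, so the first Friday is October 4.
At the standard offset (UTC+12:00), 06:15 UTC + 12h = 18:15 Mirove Station standard time.
The standard-time date in Mirove Station, October 5, 2019, does not fall between 28 April and 4 October, so daylight saving is not in effect and Mirove Station is at UTC+12:00.
06:15 UTC + 12h = 18:15 local.

18:15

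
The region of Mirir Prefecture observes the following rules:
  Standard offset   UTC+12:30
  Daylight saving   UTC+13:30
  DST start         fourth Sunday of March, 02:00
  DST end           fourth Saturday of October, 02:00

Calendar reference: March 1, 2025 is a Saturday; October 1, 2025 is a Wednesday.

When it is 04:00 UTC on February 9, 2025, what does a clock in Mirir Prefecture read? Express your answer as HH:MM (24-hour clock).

1 March 2025 is a Saturday, so the first Sunday is March 2 and the fourth is March 23.
1 October 2025 is a Wednesday, so the first Saturday is October 4 and the fourth is October 25.
At the standard offset (UTC+12:30), 04:00 UTC + 12h30m = 16:30 Mirir Prefecture standard time.
The standard-time date in Mirir Prefecture, February 9, 2025, does not fall between 23 March and 25 October, so daylight saving is not in effect and Mirir Prefecture is at UTC+12:30.
04:00 UTC + 12h30m = 16:30 local.

16:30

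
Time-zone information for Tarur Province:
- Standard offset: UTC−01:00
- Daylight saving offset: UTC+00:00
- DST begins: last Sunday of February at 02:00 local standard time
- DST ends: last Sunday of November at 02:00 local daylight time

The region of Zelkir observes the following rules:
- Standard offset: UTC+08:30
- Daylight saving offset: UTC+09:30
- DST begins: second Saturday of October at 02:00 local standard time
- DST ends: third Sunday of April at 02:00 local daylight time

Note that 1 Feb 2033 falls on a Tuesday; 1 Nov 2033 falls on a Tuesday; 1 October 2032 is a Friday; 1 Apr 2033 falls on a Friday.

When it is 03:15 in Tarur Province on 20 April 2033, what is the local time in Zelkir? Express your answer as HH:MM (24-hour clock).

1 February 2033 is a Tuesday, so Sundays fall on 6, 13, 20, 27; the last is February 27.
1 November 2033 is a Tuesday, so Sundays fall on 6, 13, 20, 27; the last is November 27.
Daylight saving runs 27 February – 27 November; 20 April 2033 is inside that window, so Tarur Province is at UTC+00:00.
03:15 Tarur Province − 0h = 03:15 UTC.
1 October 2032 is a Friday, so the first Saturday is October 2 and the second is October 9.
1 April 2033 is a Friday, so the first Sunday is April 3 and the third is April 17.
At the standard offset (UTC+08:30), 03:15 UTC + 8h30m = 11:45 Zelkir standard time.
The standard-time date in Zelkir, 20 April 2033, does not fall between 9 October 2032 and 17 April 2033, so daylight saving is not in effect and Zelkir is at UTC+08:30.
03:15 UTC + 8h30m = 11:45 Zelkir.

11:45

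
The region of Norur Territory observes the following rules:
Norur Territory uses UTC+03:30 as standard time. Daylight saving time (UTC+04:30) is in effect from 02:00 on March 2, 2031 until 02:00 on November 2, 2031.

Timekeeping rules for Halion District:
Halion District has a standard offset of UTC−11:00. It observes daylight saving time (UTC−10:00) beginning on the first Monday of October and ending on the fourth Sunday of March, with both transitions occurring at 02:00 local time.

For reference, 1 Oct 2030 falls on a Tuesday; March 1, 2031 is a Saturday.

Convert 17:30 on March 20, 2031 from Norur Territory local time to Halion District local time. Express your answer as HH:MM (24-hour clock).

03:00

Daylight saving runs 2 March – 2 November; March 20, 2031 is inside that window, so Norur Territory is at UTC+04:30.
17:30 Norur Territory − 4h30m = 13:00 UTC.
1 October 2030 is a Tuesday, so the first Monday is October 7.
1 March 2031 is a Saturday, so the first Sunday is March 2 and the fourth is March 23.
At the standard offset (UTC−11:00), 13:00 UTC − 11h = 02:00 Halion District standard time.
Daylight saving runs 7 October 2030 – 23 March 2031; the standard-time date in Halion District, March 20, 2031, is inside that window, so Halion District is at UTC−10:00.
13:00 UTC − 10h = 03:00 Halion District.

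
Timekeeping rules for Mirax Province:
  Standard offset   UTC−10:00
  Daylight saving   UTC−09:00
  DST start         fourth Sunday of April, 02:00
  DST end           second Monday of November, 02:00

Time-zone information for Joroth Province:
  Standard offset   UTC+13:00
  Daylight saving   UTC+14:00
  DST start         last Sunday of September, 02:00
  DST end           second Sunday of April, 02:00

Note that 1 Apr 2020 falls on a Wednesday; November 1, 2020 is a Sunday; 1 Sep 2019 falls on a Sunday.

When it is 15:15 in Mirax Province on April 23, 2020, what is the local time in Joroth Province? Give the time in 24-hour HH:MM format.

14:15

1 April 2020 is a Wednesday, so the first Sunday is April 5 and the fourth is April 26.
1 November 2020 is a Sunday, so the first Monday is November 2 and the second is November 9.
April 23, 2020 does not fall between 26 April and 9 November, so daylight saving is not in effect and Mirax Province is at UTC−10:00.
15:15 Mirax Province + 10h = 01:15 UTC (rolling into the next day, 24 April 2020).
1 September 2019 is a Sunday, so Sundays fall on 1, 8, 15, 22, 29; the last is September 29.
1 April 2020 is a Wednesday, so the first Sunday is April 5 and the second is April 12.
At the standard offset (UTC+13:00), 01:15 UTC + 13h = 14:15 Joroth Province standard time.
The standard-time date in Joroth Province, April 24, 2020, does not fall between 29 September 2019 and 12 April 2020, so daylight saving is not in effect and Joroth Province is at UTC+13:00.
01:15 UTC + 13h = 14:15 Joroth Province.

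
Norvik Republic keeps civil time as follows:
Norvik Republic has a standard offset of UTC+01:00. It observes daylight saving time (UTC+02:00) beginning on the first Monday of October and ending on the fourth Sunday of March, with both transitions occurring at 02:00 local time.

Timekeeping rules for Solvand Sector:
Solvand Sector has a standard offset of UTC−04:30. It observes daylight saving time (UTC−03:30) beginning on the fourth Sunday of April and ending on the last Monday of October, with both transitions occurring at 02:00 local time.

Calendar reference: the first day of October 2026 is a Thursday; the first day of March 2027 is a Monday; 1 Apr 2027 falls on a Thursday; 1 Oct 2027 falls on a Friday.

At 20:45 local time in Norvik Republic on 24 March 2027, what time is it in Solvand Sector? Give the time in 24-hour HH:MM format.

14:15

1 October 2026 is a Thursday, so the first Monday is October 5.
1 March 2027 is a Monday, so the first Sunday is March 7 and the fourth is March 28.
Daylight saving runs 5 October 2026 – 28 March 2027; 24 March 2027 is inside that window, so Norvik Republic is at UTC+02:00.
20:45 Norvik Republic − 2h = 18:45 UTC.
1 April 2027 is a Thursday, so the first Sunday is April 4 and the fourth is April 25.
1 October 2027 is a Friday, so Mondays fall on 4, 11, 18, 25; the last is October 25.
At the standard offset (UTC−04:30), 18:45 UTC − 4h30m = 14:15 Solvand Sector standard time.
The standard-time date in Solvand Sector, 24 March 2027, is outside the daylight-saving period (25 April – 25 October), so Solvand Sector is on standard time, UTC−04:30.
18:45 UTC − 4h30m = 14:15 Solvand Sector.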